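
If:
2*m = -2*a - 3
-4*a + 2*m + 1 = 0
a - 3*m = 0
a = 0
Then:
No Solution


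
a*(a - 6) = a^2 - 6*a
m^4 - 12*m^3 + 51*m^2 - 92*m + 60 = (m - 5)*(m - 3)*(m - 2)^2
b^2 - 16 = (b - 4)*(b + 4)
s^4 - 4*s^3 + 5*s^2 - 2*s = s*(s - 2)*(s - 1)^2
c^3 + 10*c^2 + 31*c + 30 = (c + 2)*(c + 3)*(c + 5)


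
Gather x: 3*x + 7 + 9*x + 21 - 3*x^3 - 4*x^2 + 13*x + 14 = -3*x^3 - 4*x^2 + 25*x + 42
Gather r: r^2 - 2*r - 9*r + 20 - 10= r^2 - 11*r + 10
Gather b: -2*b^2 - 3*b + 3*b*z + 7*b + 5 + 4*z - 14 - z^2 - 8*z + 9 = -2*b^2 + b*(3*z + 4) - z^2 - 4*z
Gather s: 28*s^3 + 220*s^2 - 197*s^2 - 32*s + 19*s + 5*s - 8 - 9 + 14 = 28*s^3 + 23*s^2 - 8*s - 3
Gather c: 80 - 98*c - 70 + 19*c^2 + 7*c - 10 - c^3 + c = -c^3 + 19*c^2 - 90*c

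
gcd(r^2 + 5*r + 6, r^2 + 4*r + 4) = r + 2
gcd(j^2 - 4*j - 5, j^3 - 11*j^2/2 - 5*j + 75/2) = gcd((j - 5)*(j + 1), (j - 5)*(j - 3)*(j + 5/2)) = j - 5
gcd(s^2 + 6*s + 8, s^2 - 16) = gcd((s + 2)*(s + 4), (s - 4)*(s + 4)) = s + 4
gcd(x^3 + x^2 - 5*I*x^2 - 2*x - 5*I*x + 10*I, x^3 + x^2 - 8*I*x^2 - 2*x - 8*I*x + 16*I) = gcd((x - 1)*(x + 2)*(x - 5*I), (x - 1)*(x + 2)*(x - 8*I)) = x^2 + x - 2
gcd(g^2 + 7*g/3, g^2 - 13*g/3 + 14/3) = 1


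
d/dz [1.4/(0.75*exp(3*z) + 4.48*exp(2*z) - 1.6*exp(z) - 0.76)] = (-3.15*exp(2*z) - 12.544*exp(z) + 2.24)*exp(z)/(0.75*exp(3*z) + 4.48*exp(2*z) - 1.6*exp(z) - 0.76)^2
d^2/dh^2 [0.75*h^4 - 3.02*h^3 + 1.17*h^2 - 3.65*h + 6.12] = 9.0*h^2 - 18.12*h + 2.34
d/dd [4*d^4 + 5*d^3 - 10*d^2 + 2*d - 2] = 16*d^3 + 15*d^2 - 20*d + 2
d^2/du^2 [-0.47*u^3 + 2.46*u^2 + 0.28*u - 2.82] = 4.92 - 2.82*u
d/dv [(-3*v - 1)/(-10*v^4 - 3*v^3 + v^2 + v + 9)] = (30*v^4 + 9*v^3 - 3*v^2 - 3*v - (3*v + 1)*(40*v^3 + 9*v^2 - 2*v - 1) - 27)/(-10*v^4 - 3*v^3 + v^2 + v + 9)^2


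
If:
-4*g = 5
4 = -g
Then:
No Solution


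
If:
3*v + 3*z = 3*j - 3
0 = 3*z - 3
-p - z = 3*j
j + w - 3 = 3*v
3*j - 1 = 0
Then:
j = 1/3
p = -2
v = -5/3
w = -7/3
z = 1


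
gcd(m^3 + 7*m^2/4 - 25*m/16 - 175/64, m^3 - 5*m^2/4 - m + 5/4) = m - 5/4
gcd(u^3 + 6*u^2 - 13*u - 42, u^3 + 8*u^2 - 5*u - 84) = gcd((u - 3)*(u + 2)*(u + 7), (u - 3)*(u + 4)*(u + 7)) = u^2 + 4*u - 21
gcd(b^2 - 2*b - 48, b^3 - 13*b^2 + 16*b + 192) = b - 8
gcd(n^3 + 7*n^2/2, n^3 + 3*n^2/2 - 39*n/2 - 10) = 1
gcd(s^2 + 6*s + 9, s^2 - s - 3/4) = 1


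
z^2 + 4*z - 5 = (z - 1)*(z + 5)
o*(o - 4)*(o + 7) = o^3 + 3*o^2 - 28*o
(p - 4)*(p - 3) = p^2 - 7*p + 12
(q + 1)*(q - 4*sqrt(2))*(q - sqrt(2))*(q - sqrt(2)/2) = q^4 - 11*sqrt(2)*q^3/2 + q^3 - 11*sqrt(2)*q^2/2 + 13*q^2 - 4*sqrt(2)*q + 13*q - 4*sqrt(2)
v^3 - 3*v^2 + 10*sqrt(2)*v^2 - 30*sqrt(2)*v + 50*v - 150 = (v - 3)*(v + 5*sqrt(2))^2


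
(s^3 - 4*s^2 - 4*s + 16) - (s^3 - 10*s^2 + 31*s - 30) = 6*s^2 - 35*s + 46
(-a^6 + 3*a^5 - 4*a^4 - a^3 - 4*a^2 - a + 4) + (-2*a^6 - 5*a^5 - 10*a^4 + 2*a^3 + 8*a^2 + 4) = -3*a^6 - 2*a^5 - 14*a^4 + a^3 + 4*a^2 - a + 8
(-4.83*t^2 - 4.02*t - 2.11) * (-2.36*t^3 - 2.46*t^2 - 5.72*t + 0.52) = 11.3988*t^5 + 21.369*t^4 + 42.4964*t^3 + 25.6734*t^2 + 9.9788*t - 1.0972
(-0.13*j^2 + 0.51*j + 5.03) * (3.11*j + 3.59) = -0.4043*j^3 + 1.1194*j^2 + 17.4742*j + 18.0577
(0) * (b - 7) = 0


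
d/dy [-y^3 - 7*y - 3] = -3*y^2 - 7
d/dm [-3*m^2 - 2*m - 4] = -6*m - 2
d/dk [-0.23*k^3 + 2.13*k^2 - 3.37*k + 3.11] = -0.69*k^2 + 4.26*k - 3.37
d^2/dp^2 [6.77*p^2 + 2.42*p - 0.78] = 13.5400000000000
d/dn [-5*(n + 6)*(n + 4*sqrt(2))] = -10*n - 30 - 20*sqrt(2)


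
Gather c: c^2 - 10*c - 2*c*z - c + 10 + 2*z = c^2 + c*(-2*z - 11) + 2*z + 10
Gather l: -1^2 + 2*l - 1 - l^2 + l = -l^2 + 3*l - 2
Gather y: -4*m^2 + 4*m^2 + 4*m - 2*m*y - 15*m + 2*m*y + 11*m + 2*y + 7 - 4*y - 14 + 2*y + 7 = 0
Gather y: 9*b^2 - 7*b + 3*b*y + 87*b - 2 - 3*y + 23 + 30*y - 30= 9*b^2 + 80*b + y*(3*b + 27) - 9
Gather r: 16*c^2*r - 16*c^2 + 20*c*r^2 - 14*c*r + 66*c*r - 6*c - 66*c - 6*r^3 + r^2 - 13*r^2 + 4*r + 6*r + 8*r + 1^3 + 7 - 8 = -16*c^2 - 72*c - 6*r^3 + r^2*(20*c - 12) + r*(16*c^2 + 52*c + 18)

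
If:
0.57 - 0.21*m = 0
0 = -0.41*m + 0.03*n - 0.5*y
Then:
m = 2.71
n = 16.6666666666667*y + 37.0952380952381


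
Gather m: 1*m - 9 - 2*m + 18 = 9 - m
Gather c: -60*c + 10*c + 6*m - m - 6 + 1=-50*c + 5*m - 5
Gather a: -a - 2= -a - 2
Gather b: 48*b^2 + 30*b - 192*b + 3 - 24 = 48*b^2 - 162*b - 21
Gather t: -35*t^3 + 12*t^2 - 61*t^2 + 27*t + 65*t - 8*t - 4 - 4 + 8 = -35*t^3 - 49*t^2 + 84*t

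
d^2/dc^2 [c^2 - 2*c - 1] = 2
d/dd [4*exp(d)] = 4*exp(d)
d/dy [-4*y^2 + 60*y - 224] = 60 - 8*y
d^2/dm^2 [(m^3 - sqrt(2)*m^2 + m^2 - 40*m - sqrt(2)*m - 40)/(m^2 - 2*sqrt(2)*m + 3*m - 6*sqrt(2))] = 4*(-15*m^3 - sqrt(2)*m^3 - 42*m^2 - 18*sqrt(2)*m^2 - 240*sqrt(2)*m - 90*m - 264*sqrt(2) + 158)/(m^6 - 6*sqrt(2)*m^5 + 9*m^5 - 54*sqrt(2)*m^4 + 51*m^4 - 178*sqrt(2)*m^3 + 243*m^3 - 306*sqrt(2)*m^2 + 648*m^2 - 432*sqrt(2)*m + 648*m - 432*sqrt(2))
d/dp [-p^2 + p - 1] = 1 - 2*p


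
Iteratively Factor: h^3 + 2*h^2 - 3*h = (h)*(h^2 + 2*h - 3) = h*(h - 1)*(h + 3)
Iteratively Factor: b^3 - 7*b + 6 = (b - 1)*(b^2 + b - 6) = (b - 1)*(b + 3)*(b - 2)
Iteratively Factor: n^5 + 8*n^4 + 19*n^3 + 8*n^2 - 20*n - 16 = (n - 1)*(n^4 + 9*n^3 + 28*n^2 + 36*n + 16) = (n - 1)*(n + 4)*(n^3 + 5*n^2 + 8*n + 4) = (n - 1)*(n + 2)*(n + 4)*(n^2 + 3*n + 2) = (n - 1)*(n + 1)*(n + 2)*(n + 4)*(n + 2)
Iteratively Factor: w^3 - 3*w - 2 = (w + 1)*(w^2 - w - 2) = (w + 1)^2*(w - 2)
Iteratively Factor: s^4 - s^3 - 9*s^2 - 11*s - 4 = (s + 1)*(s^3 - 2*s^2 - 7*s - 4) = (s + 1)^2*(s^2 - 3*s - 4) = (s - 4)*(s + 1)^2*(s + 1)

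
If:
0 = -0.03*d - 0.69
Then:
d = -23.00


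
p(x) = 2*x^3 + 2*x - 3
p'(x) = 6*x^2 + 2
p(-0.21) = -3.44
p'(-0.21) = 2.26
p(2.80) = 46.50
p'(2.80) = 49.04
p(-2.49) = -38.86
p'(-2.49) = 39.20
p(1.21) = 2.96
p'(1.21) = 10.78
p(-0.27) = -3.58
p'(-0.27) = 2.44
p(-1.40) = -11.29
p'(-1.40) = 13.76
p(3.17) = 67.05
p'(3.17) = 62.29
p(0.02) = -2.96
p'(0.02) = 2.00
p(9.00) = 1473.00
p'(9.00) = 488.00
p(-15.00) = -6783.00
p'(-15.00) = 1352.00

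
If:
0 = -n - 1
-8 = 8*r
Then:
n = -1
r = -1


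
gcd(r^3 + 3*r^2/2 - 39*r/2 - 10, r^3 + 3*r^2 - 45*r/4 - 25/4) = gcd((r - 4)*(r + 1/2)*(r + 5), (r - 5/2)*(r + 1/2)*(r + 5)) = r^2 + 11*r/2 + 5/2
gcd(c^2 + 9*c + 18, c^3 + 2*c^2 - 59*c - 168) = c + 3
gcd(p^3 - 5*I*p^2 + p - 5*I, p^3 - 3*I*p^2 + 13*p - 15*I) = p^2 - 6*I*p - 5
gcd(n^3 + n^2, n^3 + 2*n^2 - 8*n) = n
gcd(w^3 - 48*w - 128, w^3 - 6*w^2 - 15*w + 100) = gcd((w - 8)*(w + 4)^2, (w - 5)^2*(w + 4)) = w + 4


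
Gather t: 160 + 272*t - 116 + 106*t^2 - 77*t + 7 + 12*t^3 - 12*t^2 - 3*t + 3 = 12*t^3 + 94*t^2 + 192*t + 54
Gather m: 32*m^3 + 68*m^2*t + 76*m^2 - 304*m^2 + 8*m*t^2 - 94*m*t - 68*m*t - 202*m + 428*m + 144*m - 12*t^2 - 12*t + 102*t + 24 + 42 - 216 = 32*m^3 + m^2*(68*t - 228) + m*(8*t^2 - 162*t + 370) - 12*t^2 + 90*t - 150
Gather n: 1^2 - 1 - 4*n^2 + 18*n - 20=-4*n^2 + 18*n - 20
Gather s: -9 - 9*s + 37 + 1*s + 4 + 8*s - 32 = 0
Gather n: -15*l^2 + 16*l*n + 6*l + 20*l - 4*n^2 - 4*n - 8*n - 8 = -15*l^2 + 26*l - 4*n^2 + n*(16*l - 12) - 8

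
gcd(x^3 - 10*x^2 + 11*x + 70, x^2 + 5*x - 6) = 1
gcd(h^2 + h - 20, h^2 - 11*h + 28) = h - 4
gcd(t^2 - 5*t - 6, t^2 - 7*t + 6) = t - 6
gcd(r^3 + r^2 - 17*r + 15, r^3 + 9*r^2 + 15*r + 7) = 1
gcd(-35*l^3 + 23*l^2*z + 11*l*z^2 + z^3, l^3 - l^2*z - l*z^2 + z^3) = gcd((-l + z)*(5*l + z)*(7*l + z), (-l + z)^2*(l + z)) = -l + z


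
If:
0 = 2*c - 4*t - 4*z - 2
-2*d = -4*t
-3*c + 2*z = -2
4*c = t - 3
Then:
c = -1/2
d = 2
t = 1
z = -7/4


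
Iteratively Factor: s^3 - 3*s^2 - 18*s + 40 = (s - 5)*(s^2 + 2*s - 8) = (s - 5)*(s + 4)*(s - 2)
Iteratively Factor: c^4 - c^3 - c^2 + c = (c - 1)*(c^3 - c) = c*(c - 1)*(c^2 - 1) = c*(c - 1)*(c + 1)*(c - 1)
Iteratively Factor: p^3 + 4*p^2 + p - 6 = (p - 1)*(p^2 + 5*p + 6) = (p - 1)*(p + 3)*(p + 2)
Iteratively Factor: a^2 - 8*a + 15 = (a - 5)*(a - 3)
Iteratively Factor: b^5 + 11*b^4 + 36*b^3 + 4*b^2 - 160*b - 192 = (b + 4)*(b^4 + 7*b^3 + 8*b^2 - 28*b - 48) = (b + 2)*(b + 4)*(b^3 + 5*b^2 - 2*b - 24) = (b + 2)*(b + 4)^2*(b^2 + b - 6) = (b + 2)*(b + 3)*(b + 4)^2*(b - 2)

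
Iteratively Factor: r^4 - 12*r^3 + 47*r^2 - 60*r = (r)*(r^3 - 12*r^2 + 47*r - 60) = r*(r - 3)*(r^2 - 9*r + 20) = r*(r - 5)*(r - 3)*(r - 4)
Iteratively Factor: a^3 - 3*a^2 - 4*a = (a)*(a^2 - 3*a - 4) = a*(a + 1)*(a - 4)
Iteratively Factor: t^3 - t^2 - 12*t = (t + 3)*(t^2 - 4*t) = t*(t + 3)*(t - 4)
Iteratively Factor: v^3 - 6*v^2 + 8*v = (v - 2)*(v^2 - 4*v) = (v - 4)*(v - 2)*(v)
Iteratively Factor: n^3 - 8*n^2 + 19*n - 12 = (n - 3)*(n^2 - 5*n + 4) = (n - 3)*(n - 1)*(n - 4)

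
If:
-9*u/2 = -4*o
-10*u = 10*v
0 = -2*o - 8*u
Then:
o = 0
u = 0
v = 0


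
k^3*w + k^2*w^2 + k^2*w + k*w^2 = k*(k + w)*(k*w + w)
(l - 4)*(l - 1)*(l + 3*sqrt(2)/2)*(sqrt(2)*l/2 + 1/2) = sqrt(2)*l^4/2 - 5*sqrt(2)*l^3/2 + 2*l^3 - 10*l^2 + 11*sqrt(2)*l^2/4 - 15*sqrt(2)*l/4 + 8*l + 3*sqrt(2)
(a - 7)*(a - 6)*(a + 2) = a^3 - 11*a^2 + 16*a + 84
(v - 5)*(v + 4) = v^2 - v - 20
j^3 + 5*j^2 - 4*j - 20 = (j - 2)*(j + 2)*(j + 5)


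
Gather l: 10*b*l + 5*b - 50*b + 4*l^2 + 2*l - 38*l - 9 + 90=-45*b + 4*l^2 + l*(10*b - 36) + 81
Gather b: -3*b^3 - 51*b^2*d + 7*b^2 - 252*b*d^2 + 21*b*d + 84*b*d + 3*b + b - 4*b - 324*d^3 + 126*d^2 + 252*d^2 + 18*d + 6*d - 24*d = -3*b^3 + b^2*(7 - 51*d) + b*(-252*d^2 + 105*d) - 324*d^3 + 378*d^2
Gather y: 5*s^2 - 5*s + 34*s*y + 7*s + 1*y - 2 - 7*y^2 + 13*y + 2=5*s^2 + 2*s - 7*y^2 + y*(34*s + 14)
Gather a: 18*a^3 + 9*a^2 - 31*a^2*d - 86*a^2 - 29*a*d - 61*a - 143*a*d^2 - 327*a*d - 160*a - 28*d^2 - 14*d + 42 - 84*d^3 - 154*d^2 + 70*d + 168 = 18*a^3 + a^2*(-31*d - 77) + a*(-143*d^2 - 356*d - 221) - 84*d^3 - 182*d^2 + 56*d + 210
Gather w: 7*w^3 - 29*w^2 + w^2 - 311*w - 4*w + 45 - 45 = 7*w^3 - 28*w^2 - 315*w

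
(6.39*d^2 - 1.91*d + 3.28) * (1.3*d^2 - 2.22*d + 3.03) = 8.307*d^4 - 16.6688*d^3 + 27.8659*d^2 - 13.0689*d + 9.9384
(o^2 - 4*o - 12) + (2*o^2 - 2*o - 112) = 3*o^2 - 6*o - 124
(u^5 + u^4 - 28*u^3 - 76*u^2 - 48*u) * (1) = u^5 + u^4 - 28*u^3 - 76*u^2 - 48*u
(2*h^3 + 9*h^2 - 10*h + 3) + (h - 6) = 2*h^3 + 9*h^2 - 9*h - 3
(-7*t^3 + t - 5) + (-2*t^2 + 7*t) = -7*t^3 - 2*t^2 + 8*t - 5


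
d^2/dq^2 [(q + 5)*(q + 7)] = 2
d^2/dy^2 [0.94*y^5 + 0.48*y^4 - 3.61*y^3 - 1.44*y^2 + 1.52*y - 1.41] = 18.8*y^3 + 5.76*y^2 - 21.66*y - 2.88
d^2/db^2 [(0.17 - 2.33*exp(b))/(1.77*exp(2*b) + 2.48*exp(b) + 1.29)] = (-7.299657*exp(4*b) + 12.35814*exp(3*b) + 34.15923*exp(2*b) + 6.94706*exp(b) - 4.421217)*exp(b)/(5.545233*exp(6*b) + 23.308776*exp(5*b) + 44.782947*exp(4*b) + 49.228496*exp(3*b) + 32.638419*exp(2*b) + 12.380904*exp(b) + 2.146689)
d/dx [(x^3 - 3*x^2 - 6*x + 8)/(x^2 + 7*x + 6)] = (x^4 + 14*x^3 + 3*x^2 - 52*x - 92)/(x^4 + 14*x^3 + 61*x^2 + 84*x + 36)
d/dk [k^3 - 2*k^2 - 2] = k*(3*k - 4)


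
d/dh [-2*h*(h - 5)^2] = 2*(5 - 3*h)*(h - 5)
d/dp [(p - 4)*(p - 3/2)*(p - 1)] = 3*p^2 - 13*p + 23/2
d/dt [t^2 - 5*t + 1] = 2*t - 5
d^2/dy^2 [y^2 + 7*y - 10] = 2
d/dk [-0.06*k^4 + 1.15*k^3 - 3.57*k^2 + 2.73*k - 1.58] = -0.24*k^3 + 3.45*k^2 - 7.14*k + 2.73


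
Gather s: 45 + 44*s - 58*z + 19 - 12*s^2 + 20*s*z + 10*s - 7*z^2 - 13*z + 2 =-12*s^2 + s*(20*z + 54) - 7*z^2 - 71*z + 66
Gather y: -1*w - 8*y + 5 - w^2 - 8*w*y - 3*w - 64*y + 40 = -w^2 - 4*w + y*(-8*w - 72) + 45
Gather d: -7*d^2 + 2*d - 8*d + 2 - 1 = -7*d^2 - 6*d + 1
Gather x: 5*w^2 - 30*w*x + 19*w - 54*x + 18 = 5*w^2 + 19*w + x*(-30*w - 54) + 18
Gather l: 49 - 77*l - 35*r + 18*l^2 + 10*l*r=18*l^2 + l*(10*r - 77) - 35*r + 49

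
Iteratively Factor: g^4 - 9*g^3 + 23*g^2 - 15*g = (g - 5)*(g^3 - 4*g^2 + 3*g) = g*(g - 5)*(g^2 - 4*g + 3) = g*(g - 5)*(g - 1)*(g - 3)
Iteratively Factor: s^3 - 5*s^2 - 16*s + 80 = (s - 4)*(s^2 - s - 20) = (s - 5)*(s - 4)*(s + 4)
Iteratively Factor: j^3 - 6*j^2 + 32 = (j + 2)*(j^2 - 8*j + 16) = (j - 4)*(j + 2)*(j - 4)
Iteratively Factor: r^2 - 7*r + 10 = (r - 2)*(r - 5)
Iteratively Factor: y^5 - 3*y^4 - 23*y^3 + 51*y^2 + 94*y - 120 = (y - 1)*(y^4 - 2*y^3 - 25*y^2 + 26*y + 120) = (y - 1)*(y + 2)*(y^3 - 4*y^2 - 17*y + 60) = (y - 1)*(y + 2)*(y + 4)*(y^2 - 8*y + 15) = (y - 3)*(y - 1)*(y + 2)*(y + 4)*(y - 5)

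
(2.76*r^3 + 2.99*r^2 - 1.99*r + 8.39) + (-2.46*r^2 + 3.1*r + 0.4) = 2.76*r^3 + 0.53*r^2 + 1.11*r + 8.79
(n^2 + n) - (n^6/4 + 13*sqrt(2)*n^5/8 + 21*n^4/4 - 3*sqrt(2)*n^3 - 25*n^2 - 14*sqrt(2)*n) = -n^6/4 - 13*sqrt(2)*n^5/8 - 21*n^4/4 + 3*sqrt(2)*n^3 + 26*n^2 + n + 14*sqrt(2)*n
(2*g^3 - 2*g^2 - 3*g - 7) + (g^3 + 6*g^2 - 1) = 3*g^3 + 4*g^2 - 3*g - 8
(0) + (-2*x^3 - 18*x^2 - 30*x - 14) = -2*x^3 - 18*x^2 - 30*x - 14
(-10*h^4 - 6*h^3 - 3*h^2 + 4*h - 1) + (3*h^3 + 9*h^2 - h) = -10*h^4 - 3*h^3 + 6*h^2 + 3*h - 1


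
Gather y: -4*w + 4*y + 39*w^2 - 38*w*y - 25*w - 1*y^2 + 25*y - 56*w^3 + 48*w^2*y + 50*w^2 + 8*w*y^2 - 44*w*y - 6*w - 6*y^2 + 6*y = -56*w^3 + 89*w^2 - 35*w + y^2*(8*w - 7) + y*(48*w^2 - 82*w + 35)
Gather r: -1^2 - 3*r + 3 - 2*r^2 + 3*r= 2 - 2*r^2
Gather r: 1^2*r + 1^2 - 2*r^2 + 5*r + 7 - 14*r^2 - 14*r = -16*r^2 - 8*r + 8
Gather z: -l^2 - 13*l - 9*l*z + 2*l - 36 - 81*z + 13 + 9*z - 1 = -l^2 - 11*l + z*(-9*l - 72) - 24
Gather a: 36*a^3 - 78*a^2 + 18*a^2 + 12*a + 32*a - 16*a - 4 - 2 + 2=36*a^3 - 60*a^2 + 28*a - 4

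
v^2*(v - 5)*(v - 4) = v^4 - 9*v^3 + 20*v^2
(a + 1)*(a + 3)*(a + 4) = a^3 + 8*a^2 + 19*a + 12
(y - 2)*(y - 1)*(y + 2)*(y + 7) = y^4 + 6*y^3 - 11*y^2 - 24*y + 28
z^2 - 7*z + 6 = (z - 6)*(z - 1)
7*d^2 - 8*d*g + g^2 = (-7*d + g)*(-d + g)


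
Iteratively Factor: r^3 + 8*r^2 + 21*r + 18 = (r + 3)*(r^2 + 5*r + 6) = (r + 3)^2*(r + 2)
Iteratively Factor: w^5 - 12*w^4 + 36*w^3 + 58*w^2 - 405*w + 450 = (w + 3)*(w^4 - 15*w^3 + 81*w^2 - 185*w + 150) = (w - 2)*(w + 3)*(w^3 - 13*w^2 + 55*w - 75) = (w - 5)*(w - 2)*(w + 3)*(w^2 - 8*w + 15) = (w - 5)*(w - 3)*(w - 2)*(w + 3)*(w - 5)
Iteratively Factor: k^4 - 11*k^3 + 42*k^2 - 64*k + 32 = (k - 4)*(k^3 - 7*k^2 + 14*k - 8) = (k - 4)^2*(k^2 - 3*k + 2) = (k - 4)^2*(k - 2)*(k - 1)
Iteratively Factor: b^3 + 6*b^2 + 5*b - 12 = (b - 1)*(b^2 + 7*b + 12) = (b - 1)*(b + 4)*(b + 3)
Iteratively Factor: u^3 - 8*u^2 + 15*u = (u)*(u^2 - 8*u + 15) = u*(u - 3)*(u - 5)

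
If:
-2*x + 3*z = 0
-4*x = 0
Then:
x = 0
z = 0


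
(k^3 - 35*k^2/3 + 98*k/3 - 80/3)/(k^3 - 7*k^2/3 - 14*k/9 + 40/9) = 3*(k - 8)/(3*k + 4)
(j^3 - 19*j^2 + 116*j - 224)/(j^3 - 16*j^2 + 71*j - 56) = (j - 4)/(j - 1)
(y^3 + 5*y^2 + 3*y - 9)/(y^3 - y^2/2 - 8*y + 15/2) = 2*(y + 3)/(2*y - 5)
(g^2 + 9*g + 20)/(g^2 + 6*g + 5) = (g + 4)/(g + 1)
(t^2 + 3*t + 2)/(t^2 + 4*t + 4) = (t + 1)/(t + 2)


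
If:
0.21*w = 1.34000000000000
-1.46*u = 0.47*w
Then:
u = -2.05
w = 6.38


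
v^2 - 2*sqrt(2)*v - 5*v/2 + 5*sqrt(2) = (v - 5/2)*(v - 2*sqrt(2))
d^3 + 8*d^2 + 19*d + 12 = (d + 1)*(d + 3)*(d + 4)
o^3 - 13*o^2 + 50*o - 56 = (o - 7)*(o - 4)*(o - 2)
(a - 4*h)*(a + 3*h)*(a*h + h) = a^3*h - a^2*h^2 + a^2*h - 12*a*h^3 - a*h^2 - 12*h^3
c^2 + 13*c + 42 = (c + 6)*(c + 7)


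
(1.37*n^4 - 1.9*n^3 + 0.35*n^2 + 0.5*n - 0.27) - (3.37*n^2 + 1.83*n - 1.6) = 1.37*n^4 - 1.9*n^3 - 3.02*n^2 - 1.33*n + 1.33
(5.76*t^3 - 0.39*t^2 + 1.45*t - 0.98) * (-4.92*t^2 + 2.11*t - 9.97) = -28.3392*t^5 + 14.0724*t^4 - 65.3841*t^3 + 11.7694*t^2 - 16.5243*t + 9.7706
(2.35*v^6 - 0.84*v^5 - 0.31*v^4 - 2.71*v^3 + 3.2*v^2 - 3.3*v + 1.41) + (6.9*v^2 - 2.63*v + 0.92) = 2.35*v^6 - 0.84*v^5 - 0.31*v^4 - 2.71*v^3 + 10.1*v^2 - 5.93*v + 2.33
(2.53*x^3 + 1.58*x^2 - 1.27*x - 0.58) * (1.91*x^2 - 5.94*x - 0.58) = 4.8323*x^5 - 12.0104*x^4 - 13.2783*x^3 + 5.5196*x^2 + 4.1818*x + 0.3364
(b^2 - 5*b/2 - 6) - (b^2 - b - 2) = -3*b/2 - 4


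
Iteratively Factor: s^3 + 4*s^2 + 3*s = (s + 3)*(s^2 + s) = (s + 1)*(s + 3)*(s)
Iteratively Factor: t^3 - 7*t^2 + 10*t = (t - 2)*(t^2 - 5*t) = (t - 5)*(t - 2)*(t)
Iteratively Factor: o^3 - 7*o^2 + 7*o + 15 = (o + 1)*(o^2 - 8*o + 15) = (o - 5)*(o + 1)*(o - 3)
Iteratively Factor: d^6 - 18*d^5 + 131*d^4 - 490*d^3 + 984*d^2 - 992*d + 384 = (d - 1)*(d^5 - 17*d^4 + 114*d^3 - 376*d^2 + 608*d - 384) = (d - 4)*(d - 1)*(d^4 - 13*d^3 + 62*d^2 - 128*d + 96) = (d - 4)^2*(d - 1)*(d^3 - 9*d^2 + 26*d - 24) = (d - 4)^2*(d - 2)*(d - 1)*(d^2 - 7*d + 12) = (d - 4)^3*(d - 2)*(d - 1)*(d - 3)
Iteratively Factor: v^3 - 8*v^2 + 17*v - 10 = (v - 2)*(v^2 - 6*v + 5) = (v - 2)*(v - 1)*(v - 5)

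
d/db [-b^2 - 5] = -2*b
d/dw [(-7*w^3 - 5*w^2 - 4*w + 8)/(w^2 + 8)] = (-7*w^4 - 164*w^2 - 96*w - 32)/(w^4 + 16*w^2 + 64)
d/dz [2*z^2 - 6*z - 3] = 4*z - 6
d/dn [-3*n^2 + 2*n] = 2 - 6*n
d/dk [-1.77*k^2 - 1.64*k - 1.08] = -3.54*k - 1.64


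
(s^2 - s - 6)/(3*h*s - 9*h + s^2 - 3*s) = (s + 2)/(3*h + s)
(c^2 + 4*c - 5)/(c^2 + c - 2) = (c + 5)/(c + 2)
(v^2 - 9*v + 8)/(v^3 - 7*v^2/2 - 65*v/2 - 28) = 2*(v - 1)/(2*v^2 + 9*v + 7)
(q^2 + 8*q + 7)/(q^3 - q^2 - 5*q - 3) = (q + 7)/(q^2 - 2*q - 3)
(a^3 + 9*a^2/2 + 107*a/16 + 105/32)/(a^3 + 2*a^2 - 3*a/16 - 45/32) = (4*a + 7)/(4*a - 3)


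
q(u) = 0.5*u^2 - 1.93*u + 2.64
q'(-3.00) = -4.93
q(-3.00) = 12.93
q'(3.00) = 1.07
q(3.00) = 1.35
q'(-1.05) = -2.98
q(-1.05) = 5.22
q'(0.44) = -1.49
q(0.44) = 1.89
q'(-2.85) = -4.78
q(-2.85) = 12.20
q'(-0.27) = -2.20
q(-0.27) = 3.20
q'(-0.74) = -2.67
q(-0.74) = 4.34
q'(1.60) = -0.33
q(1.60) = 0.83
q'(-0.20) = -2.13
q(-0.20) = 3.05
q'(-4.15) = -6.08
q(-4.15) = 19.26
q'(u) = 1.0*u - 1.93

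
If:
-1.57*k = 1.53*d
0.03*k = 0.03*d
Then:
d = 0.00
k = 0.00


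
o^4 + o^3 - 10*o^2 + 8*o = o*(o - 2)*(o - 1)*(o + 4)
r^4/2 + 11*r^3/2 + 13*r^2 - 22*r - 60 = (r/2 + 1)*(r - 2)*(r + 5)*(r + 6)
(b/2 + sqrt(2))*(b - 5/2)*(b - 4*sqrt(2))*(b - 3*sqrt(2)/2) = b^4/2 - 7*sqrt(2)*b^3/4 - 5*b^3/4 - 5*b^2 + 35*sqrt(2)*b^2/8 + 25*b/2 + 12*sqrt(2)*b - 30*sqrt(2)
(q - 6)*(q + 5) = q^2 - q - 30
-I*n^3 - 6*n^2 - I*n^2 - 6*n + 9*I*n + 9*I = (n - 3*I)^2*(-I*n - I)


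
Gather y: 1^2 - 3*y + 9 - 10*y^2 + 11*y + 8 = -10*y^2 + 8*y + 18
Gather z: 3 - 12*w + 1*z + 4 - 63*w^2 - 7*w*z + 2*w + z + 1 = -63*w^2 - 10*w + z*(2 - 7*w) + 8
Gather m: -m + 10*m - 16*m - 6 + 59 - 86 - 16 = -7*m - 49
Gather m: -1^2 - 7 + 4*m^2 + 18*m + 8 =4*m^2 + 18*m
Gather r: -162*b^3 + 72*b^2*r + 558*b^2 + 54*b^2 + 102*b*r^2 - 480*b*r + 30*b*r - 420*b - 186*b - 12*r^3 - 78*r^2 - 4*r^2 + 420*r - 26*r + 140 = -162*b^3 + 612*b^2 - 606*b - 12*r^3 + r^2*(102*b - 82) + r*(72*b^2 - 450*b + 394) + 140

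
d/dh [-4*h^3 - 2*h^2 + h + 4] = -12*h^2 - 4*h + 1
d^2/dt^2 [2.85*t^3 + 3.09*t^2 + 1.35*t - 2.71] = 17.1*t + 6.18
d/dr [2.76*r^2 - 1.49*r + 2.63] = 5.52*r - 1.49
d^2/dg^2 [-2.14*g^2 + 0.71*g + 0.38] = -4.28000000000000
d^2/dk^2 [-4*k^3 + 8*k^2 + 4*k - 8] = 16 - 24*k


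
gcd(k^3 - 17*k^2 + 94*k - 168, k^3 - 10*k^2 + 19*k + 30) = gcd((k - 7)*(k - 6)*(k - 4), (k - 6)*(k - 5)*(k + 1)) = k - 6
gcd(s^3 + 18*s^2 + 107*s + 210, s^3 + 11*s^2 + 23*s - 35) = s^2 + 12*s + 35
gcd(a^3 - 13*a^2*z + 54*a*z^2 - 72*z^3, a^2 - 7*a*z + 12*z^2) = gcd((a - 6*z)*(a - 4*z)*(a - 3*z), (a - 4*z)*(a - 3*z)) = a^2 - 7*a*z + 12*z^2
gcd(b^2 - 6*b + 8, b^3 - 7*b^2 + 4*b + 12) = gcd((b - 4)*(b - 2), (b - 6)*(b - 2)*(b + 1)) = b - 2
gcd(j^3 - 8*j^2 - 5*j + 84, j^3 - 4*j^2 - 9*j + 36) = j^2 - j - 12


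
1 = 1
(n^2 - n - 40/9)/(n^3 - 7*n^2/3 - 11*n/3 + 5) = (n - 8/3)/(n^2 - 4*n + 3)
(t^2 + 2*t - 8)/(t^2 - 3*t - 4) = (-t^2 - 2*t + 8)/(-t^2 + 3*t + 4)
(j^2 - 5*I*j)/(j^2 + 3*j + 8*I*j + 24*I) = j*(j - 5*I)/(j^2 + j*(3 + 8*I) + 24*I)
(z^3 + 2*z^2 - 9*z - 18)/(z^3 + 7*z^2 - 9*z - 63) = (z + 2)/(z + 7)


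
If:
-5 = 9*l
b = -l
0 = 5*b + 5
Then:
No Solution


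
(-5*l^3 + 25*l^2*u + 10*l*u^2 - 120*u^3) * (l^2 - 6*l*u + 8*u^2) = -5*l^5 + 55*l^4*u - 180*l^3*u^2 + 20*l^2*u^3 + 800*l*u^4 - 960*u^5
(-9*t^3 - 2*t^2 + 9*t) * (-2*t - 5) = 18*t^4 + 49*t^3 - 8*t^2 - 45*t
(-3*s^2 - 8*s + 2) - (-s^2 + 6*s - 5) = -2*s^2 - 14*s + 7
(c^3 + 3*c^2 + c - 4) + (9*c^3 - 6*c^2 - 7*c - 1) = 10*c^3 - 3*c^2 - 6*c - 5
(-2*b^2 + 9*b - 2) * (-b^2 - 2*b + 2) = 2*b^4 - 5*b^3 - 20*b^2 + 22*b - 4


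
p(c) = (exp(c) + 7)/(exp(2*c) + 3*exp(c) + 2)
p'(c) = (exp(c) + 7)*(-2*exp(2*c) - 3*exp(c))/(exp(2*c) + 3*exp(c) + 2)^2 + exp(c)/(exp(2*c) + 3*exp(c) + 2) = (-(exp(c) + 7)*(2*exp(c) + 3) + exp(2*c) + 3*exp(c) + 2)*exp(c)/(exp(2*c) + 3*exp(c) + 2)^2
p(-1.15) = 2.40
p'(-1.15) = -0.80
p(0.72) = 0.73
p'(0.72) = -0.70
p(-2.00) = 2.94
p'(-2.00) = -0.48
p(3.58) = 0.03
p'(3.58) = -0.03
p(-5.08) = 3.47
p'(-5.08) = -0.03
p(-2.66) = 3.19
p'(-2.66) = -0.28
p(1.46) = 0.34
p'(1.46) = -0.38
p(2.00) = 0.18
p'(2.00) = -0.21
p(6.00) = 0.00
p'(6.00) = 0.00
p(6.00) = 0.00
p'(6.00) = 0.00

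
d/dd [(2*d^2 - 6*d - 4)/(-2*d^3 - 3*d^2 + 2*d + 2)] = 2*(2*d^4 - 12*d^3 - 19*d^2 - 8*d - 2)/(4*d^6 + 12*d^5 + d^4 - 20*d^3 - 8*d^2 + 8*d + 4)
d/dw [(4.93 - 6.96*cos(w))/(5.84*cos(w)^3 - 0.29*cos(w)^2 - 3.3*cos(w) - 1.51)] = (-81.2928*cos(w)^3 + 88.392*cos(w)^2 - 2.8594*cos(w) - 26.7786)*sin(w)/(34.1056*cos(w)^6 - 3.3872*cos(w)^5 - 38.4599*cos(w)^4 - 15.7228*cos(w)^3 + 11.7658*cos(w)^2 + 9.966*cos(w) + 2.2801)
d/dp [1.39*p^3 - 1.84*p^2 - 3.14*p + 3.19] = 4.17*p^2 - 3.68*p - 3.14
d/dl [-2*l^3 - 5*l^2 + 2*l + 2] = -6*l^2 - 10*l + 2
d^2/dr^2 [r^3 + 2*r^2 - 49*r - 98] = 6*r + 4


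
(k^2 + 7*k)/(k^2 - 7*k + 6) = k*(k + 7)/(k^2 - 7*k + 6)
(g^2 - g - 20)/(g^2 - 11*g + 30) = (g + 4)/(g - 6)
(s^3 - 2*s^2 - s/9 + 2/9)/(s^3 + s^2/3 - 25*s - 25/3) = (3*s^2 - 7*s + 2)/(3*(s^2 - 25))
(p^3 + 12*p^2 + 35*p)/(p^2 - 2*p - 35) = p*(p + 7)/(p - 7)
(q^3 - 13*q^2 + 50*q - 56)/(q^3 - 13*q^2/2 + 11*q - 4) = 2*(q - 7)/(2*q - 1)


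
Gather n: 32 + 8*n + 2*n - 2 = 10*n + 30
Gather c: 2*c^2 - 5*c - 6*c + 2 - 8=2*c^2 - 11*c - 6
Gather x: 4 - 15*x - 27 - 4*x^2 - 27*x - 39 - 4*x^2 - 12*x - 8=-8*x^2 - 54*x - 70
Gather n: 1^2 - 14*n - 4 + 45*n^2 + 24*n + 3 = 45*n^2 + 10*n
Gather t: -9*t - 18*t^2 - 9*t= -18*t^2 - 18*t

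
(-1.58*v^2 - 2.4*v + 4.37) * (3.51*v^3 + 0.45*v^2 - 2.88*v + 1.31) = -5.5458*v^5 - 9.135*v^4 + 18.8091*v^3 + 6.8087*v^2 - 15.7296*v + 5.7247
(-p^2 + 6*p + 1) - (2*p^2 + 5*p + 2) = -3*p^2 + p - 1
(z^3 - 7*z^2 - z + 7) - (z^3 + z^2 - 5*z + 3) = -8*z^2 + 4*z + 4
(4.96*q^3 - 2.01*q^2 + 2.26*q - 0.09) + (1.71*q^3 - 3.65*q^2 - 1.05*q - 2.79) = 6.67*q^3 - 5.66*q^2 + 1.21*q - 2.88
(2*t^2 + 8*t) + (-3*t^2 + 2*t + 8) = -t^2 + 10*t + 8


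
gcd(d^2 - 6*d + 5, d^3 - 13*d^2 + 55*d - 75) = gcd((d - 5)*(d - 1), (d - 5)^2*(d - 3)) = d - 5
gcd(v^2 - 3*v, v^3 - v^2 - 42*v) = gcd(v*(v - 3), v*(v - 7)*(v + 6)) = v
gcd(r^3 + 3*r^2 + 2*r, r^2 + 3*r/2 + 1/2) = r + 1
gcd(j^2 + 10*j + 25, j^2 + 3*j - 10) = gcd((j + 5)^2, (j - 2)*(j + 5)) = j + 5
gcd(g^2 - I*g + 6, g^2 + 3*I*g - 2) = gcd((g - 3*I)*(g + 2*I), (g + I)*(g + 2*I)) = g + 2*I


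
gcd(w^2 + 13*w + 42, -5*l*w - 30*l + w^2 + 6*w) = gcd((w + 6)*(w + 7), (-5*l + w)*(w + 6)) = w + 6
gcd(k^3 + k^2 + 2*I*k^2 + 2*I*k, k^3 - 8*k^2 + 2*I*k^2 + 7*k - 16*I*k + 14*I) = k + 2*I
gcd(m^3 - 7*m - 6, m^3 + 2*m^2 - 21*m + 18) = m - 3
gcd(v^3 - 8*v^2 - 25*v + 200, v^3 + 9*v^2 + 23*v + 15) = v + 5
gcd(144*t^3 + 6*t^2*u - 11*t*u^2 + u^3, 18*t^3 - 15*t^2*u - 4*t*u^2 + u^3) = 18*t^2 + 3*t*u - u^2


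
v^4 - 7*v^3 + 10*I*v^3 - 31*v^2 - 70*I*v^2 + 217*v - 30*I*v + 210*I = (v - 7)*(v + 2*I)*(v + 3*I)*(v + 5*I)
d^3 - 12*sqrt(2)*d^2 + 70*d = d*(d - 7*sqrt(2))*(d - 5*sqrt(2))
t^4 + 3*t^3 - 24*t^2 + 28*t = t*(t - 2)^2*(t + 7)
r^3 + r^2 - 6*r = r*(r - 2)*(r + 3)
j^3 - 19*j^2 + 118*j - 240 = (j - 8)*(j - 6)*(j - 5)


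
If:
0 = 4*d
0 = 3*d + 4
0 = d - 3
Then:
No Solution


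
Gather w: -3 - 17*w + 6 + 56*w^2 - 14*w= 56*w^2 - 31*w + 3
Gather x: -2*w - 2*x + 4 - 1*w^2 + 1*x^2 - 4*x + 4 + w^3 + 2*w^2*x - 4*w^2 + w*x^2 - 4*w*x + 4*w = w^3 - 5*w^2 + 2*w + x^2*(w + 1) + x*(2*w^2 - 4*w - 6) + 8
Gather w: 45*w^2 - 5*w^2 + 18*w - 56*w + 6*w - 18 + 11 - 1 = 40*w^2 - 32*w - 8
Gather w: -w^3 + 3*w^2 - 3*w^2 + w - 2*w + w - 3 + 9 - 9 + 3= -w^3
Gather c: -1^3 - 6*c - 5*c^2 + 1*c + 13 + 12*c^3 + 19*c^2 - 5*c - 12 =12*c^3 + 14*c^2 - 10*c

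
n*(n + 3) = n^2 + 3*n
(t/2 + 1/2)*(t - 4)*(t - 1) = t^3/2 - 2*t^2 - t/2 + 2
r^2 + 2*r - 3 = (r - 1)*(r + 3)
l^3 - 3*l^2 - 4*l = l*(l - 4)*(l + 1)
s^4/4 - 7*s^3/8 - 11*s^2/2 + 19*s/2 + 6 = (s/4 + 1)*(s - 6)*(s - 2)*(s + 1/2)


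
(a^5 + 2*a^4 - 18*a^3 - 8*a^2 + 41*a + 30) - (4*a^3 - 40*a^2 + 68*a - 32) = a^5 + 2*a^4 - 22*a^3 + 32*a^2 - 27*a + 62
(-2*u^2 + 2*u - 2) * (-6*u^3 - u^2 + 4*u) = 12*u^5 - 10*u^4 + 2*u^3 + 10*u^2 - 8*u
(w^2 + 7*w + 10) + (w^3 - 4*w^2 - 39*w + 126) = w^3 - 3*w^2 - 32*w + 136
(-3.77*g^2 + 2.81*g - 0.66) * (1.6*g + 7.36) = -6.032*g^3 - 23.2512*g^2 + 19.6256*g - 4.8576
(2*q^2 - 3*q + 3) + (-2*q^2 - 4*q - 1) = 2 - 7*q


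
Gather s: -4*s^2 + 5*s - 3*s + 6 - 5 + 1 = -4*s^2 + 2*s + 2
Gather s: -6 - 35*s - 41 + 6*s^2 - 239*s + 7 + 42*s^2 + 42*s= 48*s^2 - 232*s - 40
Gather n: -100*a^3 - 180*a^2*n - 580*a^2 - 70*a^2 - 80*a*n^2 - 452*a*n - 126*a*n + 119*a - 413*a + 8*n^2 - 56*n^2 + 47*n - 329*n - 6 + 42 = -100*a^3 - 650*a^2 - 294*a + n^2*(-80*a - 48) + n*(-180*a^2 - 578*a - 282) + 36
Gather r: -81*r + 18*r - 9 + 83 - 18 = 56 - 63*r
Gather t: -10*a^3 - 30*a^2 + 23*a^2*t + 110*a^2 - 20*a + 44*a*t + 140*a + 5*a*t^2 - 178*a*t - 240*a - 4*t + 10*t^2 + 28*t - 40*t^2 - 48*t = -10*a^3 + 80*a^2 - 120*a + t^2*(5*a - 30) + t*(23*a^2 - 134*a - 24)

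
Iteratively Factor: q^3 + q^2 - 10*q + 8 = (q - 2)*(q^2 + 3*q - 4) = (q - 2)*(q + 4)*(q - 1)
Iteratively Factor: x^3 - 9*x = (x - 3)*(x^2 + 3*x) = x*(x - 3)*(x + 3)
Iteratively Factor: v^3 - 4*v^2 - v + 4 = (v - 4)*(v^2 - 1) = (v - 4)*(v + 1)*(v - 1)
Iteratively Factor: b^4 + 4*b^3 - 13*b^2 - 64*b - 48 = (b - 4)*(b^3 + 8*b^2 + 19*b + 12) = (b - 4)*(b + 4)*(b^2 + 4*b + 3) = (b - 4)*(b + 3)*(b + 4)*(b + 1)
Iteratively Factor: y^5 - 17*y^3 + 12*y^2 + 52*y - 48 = (y + 2)*(y^4 - 2*y^3 - 13*y^2 + 38*y - 24) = (y - 2)*(y + 2)*(y^3 - 13*y + 12) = (y - 2)*(y + 2)*(y + 4)*(y^2 - 4*y + 3) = (y - 2)*(y - 1)*(y + 2)*(y + 4)*(y - 3)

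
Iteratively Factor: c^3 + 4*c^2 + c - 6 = (c + 3)*(c^2 + c - 2) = (c - 1)*(c + 3)*(c + 2)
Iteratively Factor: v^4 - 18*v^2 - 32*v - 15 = (v + 1)*(v^3 - v^2 - 17*v - 15) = (v + 1)*(v + 3)*(v^2 - 4*v - 5) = (v - 5)*(v + 1)*(v + 3)*(v + 1)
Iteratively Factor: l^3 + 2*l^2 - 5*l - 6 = (l + 3)*(l^2 - l - 2) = (l + 1)*(l + 3)*(l - 2)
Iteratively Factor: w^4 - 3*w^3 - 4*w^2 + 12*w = (w)*(w^3 - 3*w^2 - 4*w + 12) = w*(w - 2)*(w^2 - w - 6) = w*(w - 2)*(w + 2)*(w - 3)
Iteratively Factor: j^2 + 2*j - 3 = (j - 1)*(j + 3)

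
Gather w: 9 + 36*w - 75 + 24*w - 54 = 60*w - 120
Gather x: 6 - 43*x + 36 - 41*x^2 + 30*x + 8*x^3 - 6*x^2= 8*x^3 - 47*x^2 - 13*x + 42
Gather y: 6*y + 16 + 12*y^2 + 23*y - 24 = 12*y^2 + 29*y - 8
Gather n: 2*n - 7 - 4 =2*n - 11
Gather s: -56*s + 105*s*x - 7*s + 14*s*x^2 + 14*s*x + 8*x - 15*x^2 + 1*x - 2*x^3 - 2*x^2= s*(14*x^2 + 119*x - 63) - 2*x^3 - 17*x^2 + 9*x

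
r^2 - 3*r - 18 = (r - 6)*(r + 3)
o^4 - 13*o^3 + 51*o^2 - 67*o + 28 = (o - 7)*(o - 4)*(o - 1)^2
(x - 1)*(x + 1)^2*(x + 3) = x^4 + 4*x^3 + 2*x^2 - 4*x - 3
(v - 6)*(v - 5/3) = v^2 - 23*v/3 + 10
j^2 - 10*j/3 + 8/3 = (j - 2)*(j - 4/3)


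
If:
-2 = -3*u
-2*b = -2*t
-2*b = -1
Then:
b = 1/2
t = 1/2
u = 2/3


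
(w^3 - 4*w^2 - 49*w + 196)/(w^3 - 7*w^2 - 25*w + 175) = (w^2 + 3*w - 28)/(w^2 - 25)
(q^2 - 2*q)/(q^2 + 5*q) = (q - 2)/(q + 5)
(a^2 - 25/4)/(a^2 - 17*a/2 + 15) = (a + 5/2)/(a - 6)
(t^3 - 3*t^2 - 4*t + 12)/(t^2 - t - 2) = (t^2 - t - 6)/(t + 1)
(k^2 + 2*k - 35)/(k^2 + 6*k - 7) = (k - 5)/(k - 1)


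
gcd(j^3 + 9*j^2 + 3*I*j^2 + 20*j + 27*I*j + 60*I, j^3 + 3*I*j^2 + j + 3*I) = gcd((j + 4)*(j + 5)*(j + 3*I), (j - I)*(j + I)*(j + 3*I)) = j + 3*I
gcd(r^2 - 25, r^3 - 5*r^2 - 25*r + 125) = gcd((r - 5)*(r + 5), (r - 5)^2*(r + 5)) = r^2 - 25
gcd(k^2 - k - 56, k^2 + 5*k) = 1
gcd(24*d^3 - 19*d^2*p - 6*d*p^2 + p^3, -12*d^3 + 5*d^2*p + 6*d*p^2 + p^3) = -3*d^2 + 2*d*p + p^2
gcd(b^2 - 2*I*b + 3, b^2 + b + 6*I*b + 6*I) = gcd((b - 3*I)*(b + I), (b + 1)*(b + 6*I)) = 1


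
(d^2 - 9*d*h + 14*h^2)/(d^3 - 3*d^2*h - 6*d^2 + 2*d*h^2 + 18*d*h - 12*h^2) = (d - 7*h)/(d^2 - d*h - 6*d + 6*h)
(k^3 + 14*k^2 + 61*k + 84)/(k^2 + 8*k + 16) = (k^2 + 10*k + 21)/(k + 4)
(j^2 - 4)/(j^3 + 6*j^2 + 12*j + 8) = (j - 2)/(j^2 + 4*j + 4)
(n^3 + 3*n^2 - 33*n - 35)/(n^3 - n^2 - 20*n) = (n^2 + 8*n + 7)/(n*(n + 4))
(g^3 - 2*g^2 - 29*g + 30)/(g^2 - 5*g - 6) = (g^2 + 4*g - 5)/(g + 1)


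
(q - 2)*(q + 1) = q^2 - q - 2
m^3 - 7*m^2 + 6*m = m*(m - 6)*(m - 1)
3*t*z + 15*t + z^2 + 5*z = (3*t + z)*(z + 5)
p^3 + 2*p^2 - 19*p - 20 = (p - 4)*(p + 1)*(p + 5)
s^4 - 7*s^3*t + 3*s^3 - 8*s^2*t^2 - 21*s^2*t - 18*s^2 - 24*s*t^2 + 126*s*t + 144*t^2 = (s - 3)*(s + 6)*(s - 8*t)*(s + t)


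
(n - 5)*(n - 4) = n^2 - 9*n + 20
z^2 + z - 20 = (z - 4)*(z + 5)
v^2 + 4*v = v*(v + 4)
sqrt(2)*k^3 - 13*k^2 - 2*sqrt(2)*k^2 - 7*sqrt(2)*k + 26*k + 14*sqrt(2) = (k - 2)*(k - 7*sqrt(2))*(sqrt(2)*k + 1)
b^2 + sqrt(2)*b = b*(b + sqrt(2))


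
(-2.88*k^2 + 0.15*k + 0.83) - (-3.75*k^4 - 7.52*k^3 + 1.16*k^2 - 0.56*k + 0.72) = 3.75*k^4 + 7.52*k^3 - 4.04*k^2 + 0.71*k + 0.11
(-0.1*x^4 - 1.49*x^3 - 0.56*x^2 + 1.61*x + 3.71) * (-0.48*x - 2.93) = 0.048*x^5 + 1.0082*x^4 + 4.6345*x^3 + 0.868*x^2 - 6.4981*x - 10.8703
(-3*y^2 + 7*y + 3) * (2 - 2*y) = 6*y^3 - 20*y^2 + 8*y + 6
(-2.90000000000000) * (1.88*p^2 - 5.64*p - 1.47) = -5.452*p^2 + 16.356*p + 4.263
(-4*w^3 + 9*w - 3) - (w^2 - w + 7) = -4*w^3 - w^2 + 10*w - 10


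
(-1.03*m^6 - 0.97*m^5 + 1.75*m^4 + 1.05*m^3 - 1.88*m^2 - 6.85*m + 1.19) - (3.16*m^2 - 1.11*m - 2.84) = -1.03*m^6 - 0.97*m^5 + 1.75*m^4 + 1.05*m^3 - 5.04*m^2 - 5.74*m + 4.03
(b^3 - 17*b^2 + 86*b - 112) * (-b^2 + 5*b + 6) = -b^5 + 22*b^4 - 165*b^3 + 440*b^2 - 44*b - 672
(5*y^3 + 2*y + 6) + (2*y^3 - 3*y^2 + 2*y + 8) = 7*y^3 - 3*y^2 + 4*y + 14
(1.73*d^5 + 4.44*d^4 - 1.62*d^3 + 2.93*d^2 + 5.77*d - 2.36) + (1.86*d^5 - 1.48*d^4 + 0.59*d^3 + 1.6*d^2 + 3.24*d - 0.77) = 3.59*d^5 + 2.96*d^4 - 1.03*d^3 + 4.53*d^2 + 9.01*d - 3.13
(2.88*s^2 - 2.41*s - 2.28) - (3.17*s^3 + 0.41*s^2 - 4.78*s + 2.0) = -3.17*s^3 + 2.47*s^2 + 2.37*s - 4.28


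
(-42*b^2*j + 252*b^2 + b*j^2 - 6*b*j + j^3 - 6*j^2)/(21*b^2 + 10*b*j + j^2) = (-6*b*j + 36*b + j^2 - 6*j)/(3*b + j)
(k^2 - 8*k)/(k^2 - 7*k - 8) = k/(k + 1)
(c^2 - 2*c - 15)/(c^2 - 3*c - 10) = (c + 3)/(c + 2)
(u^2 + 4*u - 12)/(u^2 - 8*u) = (u^2 + 4*u - 12)/(u*(u - 8))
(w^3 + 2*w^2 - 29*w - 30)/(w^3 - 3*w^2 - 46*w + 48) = (w^2 - 4*w - 5)/(w^2 - 9*w + 8)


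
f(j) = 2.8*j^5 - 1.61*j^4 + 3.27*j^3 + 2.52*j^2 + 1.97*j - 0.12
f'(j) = 14.0*j^4 - 6.44*j^3 + 9.81*j^2 + 5.04*j + 1.97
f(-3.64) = -2203.47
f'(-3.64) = 2881.92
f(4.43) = 4499.52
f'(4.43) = 5048.85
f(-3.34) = -1464.62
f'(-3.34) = 2076.79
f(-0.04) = -0.19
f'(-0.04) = 1.78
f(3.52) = 1446.60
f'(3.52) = 2009.69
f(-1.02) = -7.81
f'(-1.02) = 29.02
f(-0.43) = -0.86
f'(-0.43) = 2.61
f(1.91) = 85.37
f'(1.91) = 188.83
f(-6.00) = -24486.90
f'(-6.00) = 19859.93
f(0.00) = -0.12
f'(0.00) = 1.97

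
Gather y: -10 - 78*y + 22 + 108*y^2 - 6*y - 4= 108*y^2 - 84*y + 8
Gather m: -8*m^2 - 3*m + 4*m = -8*m^2 + m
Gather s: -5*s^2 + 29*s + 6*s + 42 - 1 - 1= -5*s^2 + 35*s + 40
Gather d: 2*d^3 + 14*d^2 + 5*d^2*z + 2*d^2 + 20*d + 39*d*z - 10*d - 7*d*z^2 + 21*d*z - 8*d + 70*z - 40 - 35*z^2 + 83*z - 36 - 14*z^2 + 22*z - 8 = 2*d^3 + d^2*(5*z + 16) + d*(-7*z^2 + 60*z + 2) - 49*z^2 + 175*z - 84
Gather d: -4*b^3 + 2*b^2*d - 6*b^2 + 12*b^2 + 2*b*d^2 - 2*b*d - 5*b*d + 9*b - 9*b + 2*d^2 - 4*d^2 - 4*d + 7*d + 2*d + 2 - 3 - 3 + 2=-4*b^3 + 6*b^2 + d^2*(2*b - 2) + d*(2*b^2 - 7*b + 5) - 2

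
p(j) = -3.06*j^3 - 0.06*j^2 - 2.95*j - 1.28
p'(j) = -9.18*j^2 - 0.12*j - 2.95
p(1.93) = -29.20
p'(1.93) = -37.38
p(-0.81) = 2.70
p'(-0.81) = -8.88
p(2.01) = -32.30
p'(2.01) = -40.28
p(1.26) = -11.21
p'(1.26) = -17.68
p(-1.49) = 13.10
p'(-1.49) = -23.15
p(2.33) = -47.19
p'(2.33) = -53.07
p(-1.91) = 25.46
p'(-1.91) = -36.21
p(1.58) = -18.16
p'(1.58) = -26.06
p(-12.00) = 5313.16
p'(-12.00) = -1323.43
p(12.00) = -5333.00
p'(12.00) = -1326.31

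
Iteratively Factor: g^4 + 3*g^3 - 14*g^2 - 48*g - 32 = (g + 2)*(g^3 + g^2 - 16*g - 16) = (g + 1)*(g + 2)*(g^2 - 16) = (g + 1)*(g + 2)*(g + 4)*(g - 4)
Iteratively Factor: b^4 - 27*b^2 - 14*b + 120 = (b + 3)*(b^3 - 3*b^2 - 18*b + 40) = (b - 5)*(b + 3)*(b^2 + 2*b - 8) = (b - 5)*(b + 3)*(b + 4)*(b - 2)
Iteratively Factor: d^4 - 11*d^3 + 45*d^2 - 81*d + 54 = (d - 3)*(d^3 - 8*d^2 + 21*d - 18) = (d - 3)*(d - 2)*(d^2 - 6*d + 9) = (d - 3)^2*(d - 2)*(d - 3)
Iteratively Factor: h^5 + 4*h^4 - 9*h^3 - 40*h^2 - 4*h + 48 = (h - 3)*(h^4 + 7*h^3 + 12*h^2 - 4*h - 16) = (h - 3)*(h - 1)*(h^3 + 8*h^2 + 20*h + 16) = (h - 3)*(h - 1)*(h + 4)*(h^2 + 4*h + 4) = (h - 3)*(h - 1)*(h + 2)*(h + 4)*(h + 2)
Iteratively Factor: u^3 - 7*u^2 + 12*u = (u - 4)*(u^2 - 3*u) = (u - 4)*(u - 3)*(u)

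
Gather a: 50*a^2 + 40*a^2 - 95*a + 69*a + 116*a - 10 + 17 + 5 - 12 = 90*a^2 + 90*a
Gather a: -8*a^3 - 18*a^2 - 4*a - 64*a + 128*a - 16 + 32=-8*a^3 - 18*a^2 + 60*a + 16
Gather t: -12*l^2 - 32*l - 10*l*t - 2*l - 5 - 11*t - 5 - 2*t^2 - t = -12*l^2 - 34*l - 2*t^2 + t*(-10*l - 12) - 10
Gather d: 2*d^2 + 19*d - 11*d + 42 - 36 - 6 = 2*d^2 + 8*d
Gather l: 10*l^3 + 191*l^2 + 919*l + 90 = 10*l^3 + 191*l^2 + 919*l + 90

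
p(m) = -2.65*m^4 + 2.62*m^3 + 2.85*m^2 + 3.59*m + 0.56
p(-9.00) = -19097.53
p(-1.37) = -15.08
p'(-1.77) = 76.91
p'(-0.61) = 5.44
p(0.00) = 0.56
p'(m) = -10.6*m^3 + 7.86*m^2 + 5.7*m + 3.59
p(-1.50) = -20.67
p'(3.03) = -201.85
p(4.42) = -713.08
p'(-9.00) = 8316.35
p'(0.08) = 4.09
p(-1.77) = -37.40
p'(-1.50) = 48.50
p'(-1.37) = 37.79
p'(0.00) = 3.59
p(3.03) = -112.88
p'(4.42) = -732.98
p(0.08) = 0.87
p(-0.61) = -1.53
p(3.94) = -419.41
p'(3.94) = -500.26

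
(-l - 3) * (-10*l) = 10*l^2 + 30*l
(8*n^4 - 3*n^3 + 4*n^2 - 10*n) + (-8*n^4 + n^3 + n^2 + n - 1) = -2*n^3 + 5*n^2 - 9*n - 1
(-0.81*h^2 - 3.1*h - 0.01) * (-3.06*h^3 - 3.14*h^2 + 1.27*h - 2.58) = 2.4786*h^5 + 12.0294*h^4 + 8.7359*h^3 - 1.8158*h^2 + 7.9853*h + 0.0258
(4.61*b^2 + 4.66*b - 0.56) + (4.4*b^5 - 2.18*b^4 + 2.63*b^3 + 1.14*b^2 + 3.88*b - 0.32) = 4.4*b^5 - 2.18*b^4 + 2.63*b^3 + 5.75*b^2 + 8.54*b - 0.88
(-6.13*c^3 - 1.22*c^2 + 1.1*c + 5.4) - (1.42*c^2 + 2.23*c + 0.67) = -6.13*c^3 - 2.64*c^2 - 1.13*c + 4.73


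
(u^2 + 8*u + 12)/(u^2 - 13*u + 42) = (u^2 + 8*u + 12)/(u^2 - 13*u + 42)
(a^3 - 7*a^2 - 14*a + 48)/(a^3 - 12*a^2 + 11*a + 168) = (a - 2)/(a - 7)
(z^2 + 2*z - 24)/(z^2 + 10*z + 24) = (z - 4)/(z + 4)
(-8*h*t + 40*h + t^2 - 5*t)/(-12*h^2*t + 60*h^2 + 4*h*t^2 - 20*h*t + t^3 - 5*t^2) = (-8*h + t)/(-12*h^2 + 4*h*t + t^2)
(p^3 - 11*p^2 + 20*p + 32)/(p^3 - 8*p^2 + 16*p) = (p^2 - 7*p - 8)/(p*(p - 4))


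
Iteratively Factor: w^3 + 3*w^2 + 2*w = (w + 1)*(w^2 + 2*w) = (w + 1)*(w + 2)*(w)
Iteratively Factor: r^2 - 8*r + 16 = (r - 4)*(r - 4)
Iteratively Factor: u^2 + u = (u + 1)*(u)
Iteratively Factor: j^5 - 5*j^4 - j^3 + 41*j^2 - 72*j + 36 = (j - 1)*(j^4 - 4*j^3 - 5*j^2 + 36*j - 36) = (j - 3)*(j - 1)*(j^3 - j^2 - 8*j + 12) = (j - 3)*(j - 2)*(j - 1)*(j^2 + j - 6) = (j - 3)*(j - 2)*(j - 1)*(j + 3)*(j - 2)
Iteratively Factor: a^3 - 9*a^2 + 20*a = (a - 4)*(a^2 - 5*a) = (a - 5)*(a - 4)*(a)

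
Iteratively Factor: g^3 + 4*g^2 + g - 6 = (g - 1)*(g^2 + 5*g + 6) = (g - 1)*(g + 2)*(g + 3)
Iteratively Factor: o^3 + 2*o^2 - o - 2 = (o + 2)*(o^2 - 1) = (o - 1)*(o + 2)*(o + 1)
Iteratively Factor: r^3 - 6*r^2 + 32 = (r + 2)*(r^2 - 8*r + 16) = (r - 4)*(r + 2)*(r - 4)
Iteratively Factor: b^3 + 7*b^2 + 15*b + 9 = (b + 1)*(b^2 + 6*b + 9) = (b + 1)*(b + 3)*(b + 3)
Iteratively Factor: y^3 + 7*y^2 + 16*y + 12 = (y + 2)*(y^2 + 5*y + 6) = (y + 2)^2*(y + 3)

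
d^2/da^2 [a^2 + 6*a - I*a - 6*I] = 2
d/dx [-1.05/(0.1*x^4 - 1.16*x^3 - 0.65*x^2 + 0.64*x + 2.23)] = (0.42*x^3 - 3.654*x^2 - 1.365*x + 0.672)/(0.1*x^4 - 1.16*x^3 - 0.65*x^2 + 0.64*x + 2.23)^2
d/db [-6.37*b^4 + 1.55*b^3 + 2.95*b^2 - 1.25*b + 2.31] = -25.48*b^3 + 4.65*b^2 + 5.9*b - 1.25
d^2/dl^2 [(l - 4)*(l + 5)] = 2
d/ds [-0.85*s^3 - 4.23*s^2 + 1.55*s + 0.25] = -2.55*s^2 - 8.46*s + 1.55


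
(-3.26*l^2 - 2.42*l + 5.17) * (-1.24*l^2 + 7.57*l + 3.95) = 4.0424*l^4 - 21.6774*l^3 - 37.6072*l^2 + 29.5779*l + 20.4215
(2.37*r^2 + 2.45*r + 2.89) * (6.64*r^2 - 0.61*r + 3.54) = 15.7368*r^4 + 14.8223*r^3 + 26.0849*r^2 + 6.9101*r + 10.2306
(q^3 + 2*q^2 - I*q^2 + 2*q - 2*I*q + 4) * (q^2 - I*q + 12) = q^5 + 2*q^4 - 2*I*q^4 + 13*q^3 - 4*I*q^3 + 26*q^2 - 14*I*q^2 + 24*q - 28*I*q + 48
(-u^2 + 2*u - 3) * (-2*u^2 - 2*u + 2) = 2*u^4 - 2*u^3 + 10*u - 6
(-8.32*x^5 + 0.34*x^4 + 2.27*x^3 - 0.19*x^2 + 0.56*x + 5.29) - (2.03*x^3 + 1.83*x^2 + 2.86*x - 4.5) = -8.32*x^5 + 0.34*x^4 + 0.24*x^3 - 2.02*x^2 - 2.3*x + 9.79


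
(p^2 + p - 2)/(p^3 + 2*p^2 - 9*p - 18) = (p - 1)/(p^2 - 9)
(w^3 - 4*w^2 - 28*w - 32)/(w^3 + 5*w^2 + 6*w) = (w^2 - 6*w - 16)/(w*(w + 3))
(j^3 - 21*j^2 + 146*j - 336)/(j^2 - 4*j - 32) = (j^2 - 13*j + 42)/(j + 4)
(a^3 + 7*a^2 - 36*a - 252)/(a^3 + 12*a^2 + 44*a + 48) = (a^2 + a - 42)/(a^2 + 6*a + 8)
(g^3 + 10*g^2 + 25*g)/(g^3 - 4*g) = (g^2 + 10*g + 25)/(g^2 - 4)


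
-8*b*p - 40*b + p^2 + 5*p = (-8*b + p)*(p + 5)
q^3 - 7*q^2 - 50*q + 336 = (q - 8)*(q - 6)*(q + 7)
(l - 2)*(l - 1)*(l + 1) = l^3 - 2*l^2 - l + 2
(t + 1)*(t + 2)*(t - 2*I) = t^3 + 3*t^2 - 2*I*t^2 + 2*t - 6*I*t - 4*I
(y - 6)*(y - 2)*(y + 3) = y^3 - 5*y^2 - 12*y + 36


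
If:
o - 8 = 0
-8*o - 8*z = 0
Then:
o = 8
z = -8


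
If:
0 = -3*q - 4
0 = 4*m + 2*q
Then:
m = 2/3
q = -4/3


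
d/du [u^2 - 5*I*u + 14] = 2*u - 5*I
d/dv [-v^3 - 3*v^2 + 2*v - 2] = -3*v^2 - 6*v + 2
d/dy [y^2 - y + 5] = 2*y - 1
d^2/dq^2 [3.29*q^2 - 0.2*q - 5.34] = 6.58000000000000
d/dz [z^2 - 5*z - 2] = 2*z - 5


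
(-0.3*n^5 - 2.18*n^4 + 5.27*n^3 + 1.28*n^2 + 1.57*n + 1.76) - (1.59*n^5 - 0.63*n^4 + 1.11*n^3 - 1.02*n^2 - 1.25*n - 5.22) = -1.89*n^5 - 1.55*n^4 + 4.16*n^3 + 2.3*n^2 + 2.82*n + 6.98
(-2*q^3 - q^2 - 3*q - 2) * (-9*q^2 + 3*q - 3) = 18*q^5 + 3*q^4 + 30*q^3 + 12*q^2 + 3*q + 6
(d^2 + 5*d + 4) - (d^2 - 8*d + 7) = 13*d - 3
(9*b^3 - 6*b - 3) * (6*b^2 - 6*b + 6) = 54*b^5 - 54*b^4 + 18*b^3 + 18*b^2 - 18*b - 18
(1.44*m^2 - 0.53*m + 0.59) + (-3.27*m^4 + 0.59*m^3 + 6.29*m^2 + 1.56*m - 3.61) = -3.27*m^4 + 0.59*m^3 + 7.73*m^2 + 1.03*m - 3.02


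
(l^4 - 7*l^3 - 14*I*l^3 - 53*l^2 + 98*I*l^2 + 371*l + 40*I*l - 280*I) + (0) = l^4 - 7*l^3 - 14*I*l^3 - 53*l^2 + 98*I*l^2 + 371*l + 40*I*l - 280*I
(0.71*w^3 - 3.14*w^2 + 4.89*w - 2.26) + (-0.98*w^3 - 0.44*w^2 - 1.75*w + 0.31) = -0.27*w^3 - 3.58*w^2 + 3.14*w - 1.95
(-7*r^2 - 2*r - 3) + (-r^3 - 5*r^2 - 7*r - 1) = -r^3 - 12*r^2 - 9*r - 4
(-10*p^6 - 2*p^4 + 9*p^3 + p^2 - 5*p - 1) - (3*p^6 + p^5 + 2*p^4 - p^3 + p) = -13*p^6 - p^5 - 4*p^4 + 10*p^3 + p^2 - 6*p - 1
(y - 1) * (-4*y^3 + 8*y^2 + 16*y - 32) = -4*y^4 + 12*y^3 + 8*y^2 - 48*y + 32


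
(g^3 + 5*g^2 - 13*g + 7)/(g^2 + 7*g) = g - 2 + 1/g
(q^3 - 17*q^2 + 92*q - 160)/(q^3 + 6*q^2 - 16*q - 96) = (q^2 - 13*q + 40)/(q^2 + 10*q + 24)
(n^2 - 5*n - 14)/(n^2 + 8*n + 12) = (n - 7)/(n + 6)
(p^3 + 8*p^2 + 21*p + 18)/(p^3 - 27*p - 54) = (p + 2)/(p - 6)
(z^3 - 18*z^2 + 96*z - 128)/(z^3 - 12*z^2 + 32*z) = (z^2 - 10*z + 16)/(z*(z - 4))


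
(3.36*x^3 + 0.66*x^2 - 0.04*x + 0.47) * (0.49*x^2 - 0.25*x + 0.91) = 1.6464*x^5 - 0.5166*x^4 + 2.873*x^3 + 0.8409*x^2 - 0.1539*x + 0.4277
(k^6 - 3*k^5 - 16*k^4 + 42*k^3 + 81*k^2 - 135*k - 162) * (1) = k^6 - 3*k^5 - 16*k^4 + 42*k^3 + 81*k^2 - 135*k - 162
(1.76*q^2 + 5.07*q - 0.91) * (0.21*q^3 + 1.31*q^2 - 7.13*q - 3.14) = 0.3696*q^5 + 3.3703*q^4 - 6.0982*q^3 - 42.8676*q^2 - 9.4315*q + 2.8574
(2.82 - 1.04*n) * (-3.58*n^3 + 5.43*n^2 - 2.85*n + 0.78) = 3.7232*n^4 - 15.7428*n^3 + 18.2766*n^2 - 8.8482*n + 2.1996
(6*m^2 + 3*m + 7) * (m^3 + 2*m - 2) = 6*m^5 + 3*m^4 + 19*m^3 - 6*m^2 + 8*m - 14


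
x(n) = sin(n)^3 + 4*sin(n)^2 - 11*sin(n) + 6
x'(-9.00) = 12.56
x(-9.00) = 11.14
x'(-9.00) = 12.56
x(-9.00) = 11.14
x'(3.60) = 12.51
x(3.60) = 11.56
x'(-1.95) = 5.86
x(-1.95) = 18.87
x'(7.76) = -0.01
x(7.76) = 0.00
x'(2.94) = 9.09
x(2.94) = 3.97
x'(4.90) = -2.98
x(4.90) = 19.72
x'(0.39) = -6.96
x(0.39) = 2.45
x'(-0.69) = -11.47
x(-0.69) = 14.36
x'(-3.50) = 7.33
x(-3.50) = 2.68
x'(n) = 3*sin(n)^2*cos(n) + 8*sin(n)*cos(n) - 11*cos(n)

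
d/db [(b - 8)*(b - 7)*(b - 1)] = 3*b^2 - 32*b + 71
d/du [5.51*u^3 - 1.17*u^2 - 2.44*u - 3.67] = 16.53*u^2 - 2.34*u - 2.44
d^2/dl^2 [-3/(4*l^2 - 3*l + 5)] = 6*(16*l^2 - 12*l - (8*l - 3)^2 + 20)/(4*l^2 - 3*l + 5)^3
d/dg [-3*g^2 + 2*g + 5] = 2 - 6*g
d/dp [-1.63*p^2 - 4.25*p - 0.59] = -3.26*p - 4.25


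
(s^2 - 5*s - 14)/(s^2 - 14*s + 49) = (s + 2)/(s - 7)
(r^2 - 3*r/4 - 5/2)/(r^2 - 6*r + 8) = (r + 5/4)/(r - 4)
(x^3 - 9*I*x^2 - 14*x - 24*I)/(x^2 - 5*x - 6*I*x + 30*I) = (x^2 - 3*I*x + 4)/(x - 5)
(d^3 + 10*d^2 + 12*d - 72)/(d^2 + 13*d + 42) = (d^2 + 4*d - 12)/(d + 7)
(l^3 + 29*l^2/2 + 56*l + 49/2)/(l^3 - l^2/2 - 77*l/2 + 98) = (2*l^2 + 15*l + 7)/(2*l^2 - 15*l + 28)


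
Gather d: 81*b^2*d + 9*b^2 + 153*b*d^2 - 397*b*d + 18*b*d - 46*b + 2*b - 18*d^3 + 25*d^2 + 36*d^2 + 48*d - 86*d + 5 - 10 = 9*b^2 - 44*b - 18*d^3 + d^2*(153*b + 61) + d*(81*b^2 - 379*b - 38) - 5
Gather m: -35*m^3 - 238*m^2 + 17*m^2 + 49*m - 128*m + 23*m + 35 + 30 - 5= -35*m^3 - 221*m^2 - 56*m + 60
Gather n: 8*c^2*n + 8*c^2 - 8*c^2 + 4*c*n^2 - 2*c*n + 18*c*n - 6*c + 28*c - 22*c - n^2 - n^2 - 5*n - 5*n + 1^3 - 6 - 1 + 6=n^2*(4*c - 2) + n*(8*c^2 + 16*c - 10)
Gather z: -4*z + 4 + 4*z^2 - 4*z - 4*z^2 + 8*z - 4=0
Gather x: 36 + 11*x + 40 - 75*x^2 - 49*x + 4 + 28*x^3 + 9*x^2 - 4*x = 28*x^3 - 66*x^2 - 42*x + 80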